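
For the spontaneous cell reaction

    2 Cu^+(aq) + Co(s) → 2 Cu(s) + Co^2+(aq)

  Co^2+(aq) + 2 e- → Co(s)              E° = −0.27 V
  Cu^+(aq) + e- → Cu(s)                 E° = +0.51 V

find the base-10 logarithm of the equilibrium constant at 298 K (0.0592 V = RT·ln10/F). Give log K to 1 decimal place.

log K = 26.4

The Cu⁺/Cu couple is reduced (cathode); E°cell = +0.51 − (−0.27) = +0.78 V with n = 2.
At equilibrium E = 0, so log K = nE°cell / 0.0592 = (2)(+0.78) / 0.0592 = 26.4.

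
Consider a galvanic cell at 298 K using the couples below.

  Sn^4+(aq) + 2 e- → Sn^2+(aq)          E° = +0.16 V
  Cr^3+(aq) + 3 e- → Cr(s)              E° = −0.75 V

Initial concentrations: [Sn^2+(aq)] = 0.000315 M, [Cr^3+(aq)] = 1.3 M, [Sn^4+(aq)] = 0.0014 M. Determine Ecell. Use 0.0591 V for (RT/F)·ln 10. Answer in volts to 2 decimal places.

Since E°(Sn⁴⁺/Sn²⁺) > E°(Cr³⁺/Cr), Sn⁴⁺/Sn²⁺ serves as the cathode.
E°cell = E°cat − E°an = +0.16 − (−0.75) = +0.91 V; n = 6.
Balancing gives 3 Sn^4+(aq) + 2 Cr(s) → 3 Sn^2+(aq) + 2 Cr^3+(aq); hence Q = ([Sn^2+(aq)]^3·[Cr^3+(aq)]^2) / [Sn^4+(aq)]^3 = 0.0193 (log Q = −1.716).
E = E° − (0.0591/n)·log Q = +0.91 − (0.0591/6)(−1.716) = +0.93 V.

+0.93 V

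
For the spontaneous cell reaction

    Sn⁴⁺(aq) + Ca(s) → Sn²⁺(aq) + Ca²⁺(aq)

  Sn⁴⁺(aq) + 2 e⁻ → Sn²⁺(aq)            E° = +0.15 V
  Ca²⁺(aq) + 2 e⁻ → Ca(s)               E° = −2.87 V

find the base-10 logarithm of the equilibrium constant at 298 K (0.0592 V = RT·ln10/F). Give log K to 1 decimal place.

The Sn⁴⁺/Sn²⁺ couple is reduced (cathode); E°cell = +0.15 − (−2.87) = +3.02 V with n = 2.
At equilibrium E = 0, so log K = nE°cell / 0.0592 = (2)(+3.02) / 0.0592 = 102.0.

log K = 102.0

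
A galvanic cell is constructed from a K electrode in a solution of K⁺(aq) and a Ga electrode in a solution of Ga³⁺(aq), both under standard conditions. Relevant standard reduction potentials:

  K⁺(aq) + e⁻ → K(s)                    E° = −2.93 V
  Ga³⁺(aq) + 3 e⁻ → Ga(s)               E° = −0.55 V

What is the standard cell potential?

The Ga³⁺/Ga couple has the higher E°, so Ga ion is reduced (cathode) and K is oxidized (anode).
E°cell = E°(cathode) − E°(anode) = −0.55 − (−2.93) = +2.38 V.

+2.38 V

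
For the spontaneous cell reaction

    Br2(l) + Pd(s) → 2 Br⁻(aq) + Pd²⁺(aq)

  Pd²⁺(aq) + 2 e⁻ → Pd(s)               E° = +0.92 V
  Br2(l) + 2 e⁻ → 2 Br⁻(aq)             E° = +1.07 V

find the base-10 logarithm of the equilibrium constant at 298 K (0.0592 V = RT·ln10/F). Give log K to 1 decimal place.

The Br₂/Br⁻ couple is reduced (cathode); E°cell = +1.07 − (+0.92) = +0.15 V with n = 2.
At equilibrium E = 0, so log K = nE°cell / 0.0592 = (2)(+0.15) / 0.0592 = 5.1.

log K = 5.1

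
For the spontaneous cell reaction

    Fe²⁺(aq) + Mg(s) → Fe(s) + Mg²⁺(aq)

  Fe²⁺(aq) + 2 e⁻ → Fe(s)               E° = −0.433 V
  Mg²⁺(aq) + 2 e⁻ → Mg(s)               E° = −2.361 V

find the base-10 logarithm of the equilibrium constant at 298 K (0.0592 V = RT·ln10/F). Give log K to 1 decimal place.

The Fe²⁺/Fe couple is reduced (cathode); E°cell = −0.433 − (−2.361) = +1.928 V with n = 2.
At equilibrium E = 0, so log K = nE°cell / 0.0592 = (2)(+1.928) / 0.0592 = 65.1.

log K = 65.1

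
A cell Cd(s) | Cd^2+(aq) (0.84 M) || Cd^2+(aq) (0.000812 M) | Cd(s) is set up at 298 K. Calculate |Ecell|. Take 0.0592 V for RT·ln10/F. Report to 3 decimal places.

0.089 V

For a concentration cell E°cell = 0, since both electrodes use the same couple.
The compartment with the higher Cd^2+(aq) concentration (0.84 M) acts as the cathode; ions are reduced there and produced at the dilute (0.000812 M) anode.
With n = 2, Ecell = −(0.0592/2)·log([dilute]/[conc]) = −(0.0592/2)·log(0.000812/0.84) = +0.089 V.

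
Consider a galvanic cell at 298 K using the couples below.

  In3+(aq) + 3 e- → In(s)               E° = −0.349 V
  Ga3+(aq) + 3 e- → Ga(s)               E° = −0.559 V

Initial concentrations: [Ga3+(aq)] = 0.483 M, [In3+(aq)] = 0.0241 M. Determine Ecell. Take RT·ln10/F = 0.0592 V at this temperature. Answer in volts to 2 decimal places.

+0.18 V

Since E°(In³⁺/In) > E°(Ga³⁺/Ga), In³⁺/In serves as the cathode.
E°cell = −0.349 − (−0.559) = +0.210 V, with n = 3 electrons transferred.
Balancing gives In3+(aq) + Ga(s) → In(s) + Ga3+(aq); hence Q = [Ga3+(aq)] / [In3+(aq)] = 20 (log Q = 1.302).
By the Nernst equation, E = +0.210 − (0.0592/3)·(1.302) = +0.18 V.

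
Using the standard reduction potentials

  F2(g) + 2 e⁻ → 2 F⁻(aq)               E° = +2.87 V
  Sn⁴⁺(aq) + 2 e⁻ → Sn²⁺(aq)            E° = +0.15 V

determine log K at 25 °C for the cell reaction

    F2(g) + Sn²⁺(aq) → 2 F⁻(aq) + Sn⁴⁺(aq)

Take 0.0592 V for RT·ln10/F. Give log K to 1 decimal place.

The F₂/F⁻ couple is reduced (cathode); E°cell = +2.87 − (+0.15) = +2.72 V with n = 2.
At equilibrium E = 0, so log K = nE°cell / 0.0592 = (2)(+2.72) / 0.0592 = 91.9.

log K = 91.9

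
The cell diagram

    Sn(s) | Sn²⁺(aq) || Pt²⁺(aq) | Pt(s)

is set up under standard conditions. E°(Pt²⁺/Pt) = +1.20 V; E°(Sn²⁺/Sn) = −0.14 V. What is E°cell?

+1.34 V

By convention the left-hand electrode in cell notation is the anode (oxidation) and the right-hand electrode is the cathode (reduction).
E°cell = E°(right) − E°(left) = +1.20 − (−0.14) = +1.34 V.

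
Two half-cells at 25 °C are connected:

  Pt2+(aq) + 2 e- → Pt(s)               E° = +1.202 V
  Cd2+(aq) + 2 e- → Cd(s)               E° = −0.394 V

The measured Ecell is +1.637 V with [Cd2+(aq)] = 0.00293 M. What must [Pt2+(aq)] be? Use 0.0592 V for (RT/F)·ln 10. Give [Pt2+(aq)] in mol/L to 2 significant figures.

The Pt²⁺/Pt couple has the larger reduction potential, so it is the cathode: E°cell = +1.202 − (−0.394) = +1.596 V and n = 2.
From the Nernst equation, log Q = n(E° − E)/0.0592 = 2·(+1.596 − (+1.637))/0.0592 = −1.385.
Balancing electrons gives Pt2+(aq) + Cd(s) → Pt(s) + Cd2+(aq); thus Q = [Cd2+(aq)] / [Pt2+(aq)].
Isolating [Pt2+(aq)] in Q = 10^{−1.385} yields log [Pt2+(aq)] = −1.148, i.e. 0.071 M.

0.071 M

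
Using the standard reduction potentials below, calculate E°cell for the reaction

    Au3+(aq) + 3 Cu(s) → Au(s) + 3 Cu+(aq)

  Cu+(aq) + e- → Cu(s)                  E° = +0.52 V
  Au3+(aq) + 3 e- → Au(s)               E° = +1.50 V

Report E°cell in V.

In the reaction as written, Au3+(aq) is reduced (cathode) and Cu+(aq) is produced by oxidation at the anode.
E°cell = E°(cathode) − E°(anode) = +1.50 − (+0.52) = +0.98 V.

+0.98 V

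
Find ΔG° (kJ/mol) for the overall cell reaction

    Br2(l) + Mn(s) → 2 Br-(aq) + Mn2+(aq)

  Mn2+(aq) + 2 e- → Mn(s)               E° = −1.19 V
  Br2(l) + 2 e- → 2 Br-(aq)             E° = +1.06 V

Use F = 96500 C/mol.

−434 kJ/mol

In the reaction as written Br2(l) is reduced, so the Br₂/Br⁻ couple is the cathode and Mn²⁺/Mn is the anode.
E°cell = +1.06 − (−1.19) = +2.25 V; balancing electrons gives n = 2.
ΔG° = −nFE°cell = −(2)(96500)(+2.25) J/mol = −434 kJ/mol.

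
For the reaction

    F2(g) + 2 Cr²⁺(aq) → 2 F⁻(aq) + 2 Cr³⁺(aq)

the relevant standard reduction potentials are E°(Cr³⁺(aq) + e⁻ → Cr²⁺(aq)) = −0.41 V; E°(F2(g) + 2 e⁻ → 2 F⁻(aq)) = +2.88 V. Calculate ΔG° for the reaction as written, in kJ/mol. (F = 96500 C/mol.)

In the reaction as written F2(g) is reduced, so the F₂/F⁻ couple is the cathode and Cr³⁺/Cr²⁺ is the anode.
E°cell = +2.88 − (−0.41) = +3.29 V; balancing electrons gives n = 2.
ΔG° = −nFE°cell = −(2)(96500)(+3.29) J/mol = −635 kJ/mol.

−635 kJ/mol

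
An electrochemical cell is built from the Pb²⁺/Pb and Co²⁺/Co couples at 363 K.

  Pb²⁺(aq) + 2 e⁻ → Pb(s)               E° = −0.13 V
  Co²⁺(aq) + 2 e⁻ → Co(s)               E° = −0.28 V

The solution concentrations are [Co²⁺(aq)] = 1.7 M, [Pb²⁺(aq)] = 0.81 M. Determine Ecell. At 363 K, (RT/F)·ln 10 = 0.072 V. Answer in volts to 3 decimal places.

Pb²⁺/Pb is reduced (cathode, E° = −0.13 V) and Co²⁺/Co is oxidized (anode).
E°cell = −0.13 − (−0.28) = +0.15 V, with n = 2 electrons transferred.
Balancing gives Pb²⁺(aq) + Co(s) → Pb(s) + Co²⁺(aq); hence Q = [Co²⁺(aq)] / [Pb²⁺(aq)] = 2.1 (log Q = 0.322).
E = E° − (0.072/n)·log Q = +0.15 − (0.072/2)(0.322) = +0.138 V.

+0.138 V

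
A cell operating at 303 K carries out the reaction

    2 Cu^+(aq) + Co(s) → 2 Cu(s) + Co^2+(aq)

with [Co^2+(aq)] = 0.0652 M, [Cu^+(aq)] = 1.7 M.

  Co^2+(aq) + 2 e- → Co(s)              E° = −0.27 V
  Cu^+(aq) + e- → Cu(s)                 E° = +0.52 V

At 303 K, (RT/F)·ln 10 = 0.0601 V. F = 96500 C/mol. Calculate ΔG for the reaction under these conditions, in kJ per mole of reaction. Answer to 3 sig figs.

−162 kJ/mol

With Cu⁺/Cu reduced at the cathode, E°cell = +0.52 − (−0.27) = +0.79 V and n = 2.
The reaction quotient is [Co^2+(aq)] / [Cu^+(aq)]^2 = 0.0226; by Nernst, E = +0.79 − (0.0601/2)(−1.647) = +0.8395 V.
Then ΔG = −nFE = −2 × 96500 × +0.8395 J/mol = −162 kJ/mol.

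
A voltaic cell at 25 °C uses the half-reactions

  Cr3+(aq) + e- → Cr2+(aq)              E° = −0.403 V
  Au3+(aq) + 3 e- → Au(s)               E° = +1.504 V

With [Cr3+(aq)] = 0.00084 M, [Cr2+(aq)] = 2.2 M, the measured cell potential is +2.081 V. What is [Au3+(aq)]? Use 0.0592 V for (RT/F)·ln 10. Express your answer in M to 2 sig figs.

Au³⁺/Au is the cathode (higher E°); E°cell = +1.504 − (−0.403) = +1.907 V with n = 3.
Rearranging E = E° − (0.0592/n)·log Q gives log Q = 3(+1.907 − (+2.081))/0.0592 = −8.818.
For Au3+(aq) + 3 Cr2+(aq) → Au(s) + 3 Cr3+(aq), the reaction quotient is Q = [Cr3+(aq)]^3 / ([Au3+(aq)]·[Cr2+(aq)]^3).
Solving for the unknown gives log [Au3+(aq)] = −1.436, so [Au3+(aq)] ≈ 0.037 M.

0.037 M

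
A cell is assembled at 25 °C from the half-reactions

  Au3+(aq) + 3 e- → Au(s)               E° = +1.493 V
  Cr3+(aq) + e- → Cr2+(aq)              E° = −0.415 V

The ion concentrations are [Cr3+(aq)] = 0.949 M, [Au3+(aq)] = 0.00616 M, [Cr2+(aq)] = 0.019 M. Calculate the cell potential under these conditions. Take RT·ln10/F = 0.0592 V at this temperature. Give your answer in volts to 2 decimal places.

Au³⁺/Au is reduced (cathode, E° = +1.493 V) and Cr³⁺/Cr²⁺ is oxidized (anode).
E°cell = +1.493 − (−0.415) = +1.908 V, with n = 3 electrons transferred.
Balancing gives Au3+(aq) + 3 Cr2+(aq) → Au(s) + 3 Cr3+(aq); hence Q = [Cr3+(aq)]^3 / ([Au3+(aq)]·[Cr2+(aq)]^3) = 2.02×10^7 (log Q = 7.306).
E = E° − (0.0592/n)·log Q = +1.908 − (0.0592/3)(7.306) = +1.76 V.

+1.76 V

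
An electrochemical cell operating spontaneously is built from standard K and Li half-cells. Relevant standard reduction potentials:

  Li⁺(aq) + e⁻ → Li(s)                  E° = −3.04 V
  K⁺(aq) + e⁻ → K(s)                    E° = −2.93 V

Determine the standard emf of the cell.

Of the two couples in this cell, the one with the more positive reduction potential is reduced at the cathode: here that is K⁺/K (−2.93 V); Li⁺/Li (−3.04 V) is the anode.
E°cell = E°(cathode) − E°(anode) = −2.93 − (−3.04) = +0.11 V.

+0.11 V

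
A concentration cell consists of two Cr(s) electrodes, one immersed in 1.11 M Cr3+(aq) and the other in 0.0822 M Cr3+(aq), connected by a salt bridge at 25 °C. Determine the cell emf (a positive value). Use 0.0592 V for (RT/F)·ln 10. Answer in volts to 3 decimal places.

For a concentration cell E°cell = 0, since both electrodes use the same couple.
The compartment with the higher Cr3+(aq) concentration (1.11 M) acts as the cathode; ions are reduced there and produced at the dilute (0.0822 M) anode.
With n = 3, Ecell = −(0.0592/3)·log([dilute]/[conc]) = −(0.0592/3)·log(0.0822/1.11) = +0.022 V.

0.022 V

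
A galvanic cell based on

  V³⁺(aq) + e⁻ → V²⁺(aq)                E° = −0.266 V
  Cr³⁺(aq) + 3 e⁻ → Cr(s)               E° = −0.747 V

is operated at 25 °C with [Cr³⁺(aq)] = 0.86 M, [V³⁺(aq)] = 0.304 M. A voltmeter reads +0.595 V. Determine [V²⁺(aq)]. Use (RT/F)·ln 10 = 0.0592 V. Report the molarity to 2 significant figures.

V³⁺/V²⁺ is the cathode (higher E°); E°cell = −0.266 − (−0.747) = +0.481 V with n = 3.
Since E = E° − (0.0592/n)·log Q, log Q = n(E° − E)/0.0592 = −5.777.
Balancing electrons gives 3 V³⁺(aq) + Cr(s) → 3 V²⁺(aq) + Cr³⁺(aq); thus Q = ([V²⁺(aq)]^3·[Cr³⁺(aq)]) / [V³⁺(aq)]^3.
Solving for the unknown gives log [V²⁺(aq)] = −2.421, so [V²⁺(aq)] ≈ 0.0038 M.

0.0038 M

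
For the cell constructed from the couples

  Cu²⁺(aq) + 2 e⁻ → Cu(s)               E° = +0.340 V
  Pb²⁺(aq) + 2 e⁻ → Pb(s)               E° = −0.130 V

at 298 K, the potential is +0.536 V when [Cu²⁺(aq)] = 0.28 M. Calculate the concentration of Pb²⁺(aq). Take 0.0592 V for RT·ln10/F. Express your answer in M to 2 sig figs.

Cu²⁺/Cu is the cathode (higher E°); E°cell = +0.340 − (−0.130) = +0.470 V with n = 2.
Rearranging E = E° − (0.0592/n)·log Q gives log Q = 2(+0.470 − (+0.536))/0.0592 = −2.230.
The balanced reaction is Cu²⁺(aq) + Pb(s) → Cu(s) + Pb²⁺(aq), so Q = [Pb²⁺(aq)] / [Cu²⁺(aq)].
Isolating [Pb²⁺(aq)] in Q = 10^{−2.230} yields log [Pb²⁺(aq)] = −2.783, i.e. 0.0016 M.

0.0016 M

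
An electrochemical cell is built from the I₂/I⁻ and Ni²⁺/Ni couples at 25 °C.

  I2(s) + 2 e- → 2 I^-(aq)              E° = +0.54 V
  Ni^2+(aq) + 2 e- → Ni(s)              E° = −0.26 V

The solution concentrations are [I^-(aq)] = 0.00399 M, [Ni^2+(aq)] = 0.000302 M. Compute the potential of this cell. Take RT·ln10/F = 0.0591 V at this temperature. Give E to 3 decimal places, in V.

+1.046 V

The I₂/I⁻ couple has the more positive E°, so it is the cathode; Ni²⁺/Ni is the anode.
The standard potential is +0.54 − (−0.26) = +0.80 V and the balanced reaction transfers n = 2 electrons.
The balanced reaction is I2(s) + Ni(s) → 2 I^-(aq) + Ni^2+(aq), so Q = [I^-(aq)]^2·[Ni^2+(aq)] = 4.81×10^−9 and log Q = −8.318.
Applying E = E° − (RT ln10/nF)·log Q gives +0.80 − (0.0591/2)(−8.318) = +1.046 V.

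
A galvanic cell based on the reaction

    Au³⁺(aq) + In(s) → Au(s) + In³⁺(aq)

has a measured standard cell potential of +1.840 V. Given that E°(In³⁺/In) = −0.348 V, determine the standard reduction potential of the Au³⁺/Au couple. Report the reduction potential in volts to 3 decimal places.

+1.492 V

In the reaction as written the Au³⁺/Au couple is reduced (cathode) and In³⁺/In is oxidized (anode), so E°cell = E°(Au³⁺/Au) − E°(In³⁺/In).
E°(Au³⁺/Au) = E°cell + E°(anode) = +1.840 + (−0.348) = +1.492 V.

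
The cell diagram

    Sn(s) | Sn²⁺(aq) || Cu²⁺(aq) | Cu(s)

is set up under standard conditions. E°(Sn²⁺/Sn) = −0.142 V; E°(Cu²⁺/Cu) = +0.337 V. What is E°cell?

By convention the left-hand electrode in cell notation is the anode (oxidation) and the right-hand electrode is the cathode (reduction).
E°cell = E°(right) − E°(left) = +0.337 − (−0.142) = +0.479 V.

+0.479 V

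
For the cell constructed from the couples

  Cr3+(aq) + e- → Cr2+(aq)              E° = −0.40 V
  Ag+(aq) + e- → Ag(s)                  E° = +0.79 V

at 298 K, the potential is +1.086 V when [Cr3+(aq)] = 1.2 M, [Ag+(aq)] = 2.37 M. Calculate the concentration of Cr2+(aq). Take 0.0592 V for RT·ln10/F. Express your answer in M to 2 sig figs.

0.0089 M

With Ag⁺/Ag at the cathode and Cr³⁺/Cr²⁺ at the anode, E°cell = +0.79 − (−0.40) = +1.19 V (n = 1).
From the Nernst equation, log Q = n(E° − E)/0.0592 = 1·(+1.19 − (+1.086))/0.0592 = 1.757.
For Ag+(aq) + Cr2+(aq) → Ag(s) + Cr3+(aq), the reaction quotient is Q = [Cr3+(aq)] / ([Ag+(aq)]·[Cr2+(aq)]).
Substituting the known concentrations and solving, log [Cr2+(aq)] = −2.053 and [Cr2+(aq)] = 0.0089 M.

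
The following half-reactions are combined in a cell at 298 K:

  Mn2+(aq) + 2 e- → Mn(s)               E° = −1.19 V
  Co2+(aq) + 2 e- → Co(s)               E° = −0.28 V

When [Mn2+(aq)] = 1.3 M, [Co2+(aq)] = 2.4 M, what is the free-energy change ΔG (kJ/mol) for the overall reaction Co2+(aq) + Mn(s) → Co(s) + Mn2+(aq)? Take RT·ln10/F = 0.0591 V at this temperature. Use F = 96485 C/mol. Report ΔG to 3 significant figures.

−177 kJ/mol

E°cell = −0.28 − (−1.19) = +0.91 V; the balanced reaction transfers n = 2 electrons.
Here Q = [Mn2+(aq)] / [Co2+(aq)] = 0.542 (log Q = −0.266), giving E = +0.91 − (0.0591/2)·(−0.266) = +0.9179 V.
Finally ΔG = −nFE = −(2)(96485 C/mol)(+0.9179 V) = −177 kJ/mol.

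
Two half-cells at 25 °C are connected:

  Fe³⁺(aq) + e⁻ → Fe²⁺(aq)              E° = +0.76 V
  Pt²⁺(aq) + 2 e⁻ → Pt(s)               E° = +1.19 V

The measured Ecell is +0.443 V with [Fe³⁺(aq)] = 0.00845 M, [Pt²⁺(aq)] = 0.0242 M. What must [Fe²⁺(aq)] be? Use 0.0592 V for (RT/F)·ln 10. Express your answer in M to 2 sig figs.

0.090 M

Pt²⁺/Pt is the cathode (higher E°); E°cell = +1.19 − (+0.76) = +0.43 V with n = 2.
Rearranging E = E° − (0.0592/n)·log Q gives log Q = 2(+0.43 − (+0.443))/0.0592 = −0.439.
The balanced reaction is Pt²⁺(aq) + 2 Fe²⁺(aq) → Pt(s) + 2 Fe³⁺(aq), so Q = [Fe³⁺(aq)]^2 / ([Pt²⁺(aq)]·[Fe²⁺(aq)]^2).
Substituting the known concentrations and solving, log [Fe²⁺(aq)] = −1.046 and [Fe²⁺(aq)] = 0.090 M.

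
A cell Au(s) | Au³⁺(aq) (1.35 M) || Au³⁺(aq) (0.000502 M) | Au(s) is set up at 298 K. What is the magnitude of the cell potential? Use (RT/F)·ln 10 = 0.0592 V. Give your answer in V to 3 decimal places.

For a concentration cell E°cell = 0, since both electrodes use the same couple.
The compartment with the higher Au³⁺(aq) concentration (1.35 M) acts as the cathode; ions are reduced there and produced at the dilute (0.000502 M) anode.
With n = 3, Ecell = −(0.0592/3)·log([dilute]/[conc]) = −(0.0592/3)·log(0.000502/1.35) = +0.068 V.

0.068 V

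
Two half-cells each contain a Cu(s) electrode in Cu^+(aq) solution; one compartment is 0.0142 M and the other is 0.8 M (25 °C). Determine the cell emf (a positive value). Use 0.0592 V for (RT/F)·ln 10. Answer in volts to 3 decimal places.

For a concentration cell E°cell = 0, since both electrodes use the same couple.
The compartment with the higher Cu^+(aq) concentration (0.8 M) acts as the cathode; ions are reduced there and produced at the dilute (0.0142 M) anode.
With n = 1, Ecell = −(0.0592/1)·log([dilute]/[conc]) = −(0.0592/1)·log(0.0142/0.8) = +0.104 V.

0.104 V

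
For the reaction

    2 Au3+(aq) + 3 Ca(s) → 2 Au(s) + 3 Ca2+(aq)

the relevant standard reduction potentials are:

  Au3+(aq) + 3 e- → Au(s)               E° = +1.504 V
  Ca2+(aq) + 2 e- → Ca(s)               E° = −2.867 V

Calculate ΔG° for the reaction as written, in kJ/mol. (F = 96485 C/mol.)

In the reaction as written Au3+(aq) is reduced, so the Au³⁺/Au couple is the cathode and Ca²⁺/Ca is the anode.
E°cell = +1.504 − (−2.867) = +4.371 V; balancing electrons gives n = 6.
ΔG° = −nFE°cell = −(6)(96485)(+4.371) J/mol = −2530 kJ/mol.

−2530 kJ/mol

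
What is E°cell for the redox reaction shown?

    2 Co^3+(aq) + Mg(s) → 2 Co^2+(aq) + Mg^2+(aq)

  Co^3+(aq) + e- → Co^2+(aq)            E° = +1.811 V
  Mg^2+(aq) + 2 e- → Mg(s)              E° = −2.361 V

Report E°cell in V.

Co^3+(aq) gains electrons, so the Co³⁺/Co²⁺ couple is the cathode; the Mg²⁺/Mg couple is the anode.
E°cell = E°(cathode) − E°(anode) = +1.811 − (−2.361) = +4.172 V.

+4.172 V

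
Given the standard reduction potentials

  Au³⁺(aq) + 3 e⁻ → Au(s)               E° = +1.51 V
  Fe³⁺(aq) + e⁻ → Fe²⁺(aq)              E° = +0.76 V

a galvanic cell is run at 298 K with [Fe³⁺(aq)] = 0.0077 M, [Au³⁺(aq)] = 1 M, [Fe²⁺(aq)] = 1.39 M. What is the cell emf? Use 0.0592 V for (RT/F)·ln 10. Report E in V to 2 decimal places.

Since E°(Au³⁺/Au) > E°(Fe³⁺/Fe²⁺), Au³⁺/Au serves as the cathode.
The standard potential is +1.51 − (+0.76) = +0.75 V and the balanced reaction transfers n = 3 electrons.
The balanced reaction is Au³⁺(aq) + 3 Fe²⁺(aq) → Au(s) + 3 Fe³⁺(aq), so Q = [Fe³⁺(aq)]^3 / ([Au³⁺(aq)]·[Fe²⁺(aq)]^3) = 1.7×10^−7 and log Q = −6.770.
Applying E = E° − (RT ln10/nF)·log Q gives +0.75 − (0.0592/3)(−6.770) = +0.88 V.

+0.88 V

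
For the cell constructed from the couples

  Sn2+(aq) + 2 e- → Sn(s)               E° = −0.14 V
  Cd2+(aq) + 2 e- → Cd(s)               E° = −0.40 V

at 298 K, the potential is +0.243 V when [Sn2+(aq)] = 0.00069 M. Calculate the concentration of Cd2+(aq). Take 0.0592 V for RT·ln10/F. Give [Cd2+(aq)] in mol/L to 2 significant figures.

0.0026 M

Sn²⁺/Sn is the cathode (higher E°); E°cell = −0.14 − (−0.40) = +0.26 V with n = 2.
Since E = E° − (0.0592/n)·log Q, log Q = n(E° − E)/0.0592 = 0.574.
The balanced reaction is Sn2+(aq) + Cd(s) → Sn(s) + Cd2+(aq), so Q = [Cd2+(aq)] / [Sn2+(aq)].
Isolating [Cd2+(aq)] in Q = 10^{0.574} yields log [Cd2+(aq)] = −2.587, i.e. 0.0026 M.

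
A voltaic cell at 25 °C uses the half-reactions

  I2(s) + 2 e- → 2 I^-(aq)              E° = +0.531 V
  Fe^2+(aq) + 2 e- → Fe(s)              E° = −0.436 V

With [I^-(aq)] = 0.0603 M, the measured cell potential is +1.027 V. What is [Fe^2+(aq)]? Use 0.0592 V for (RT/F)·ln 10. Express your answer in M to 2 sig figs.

I₂/I⁻ is the cathode (higher E°); E°cell = +0.531 − (−0.436) = +0.967 V with n = 2.
Rearranging E = E° − (0.0592/n)·log Q gives log Q = 2(+0.967 − (+1.027))/0.0592 = −2.027.
For I2(s) + Fe(s) → 2 I^-(aq) + Fe^2+(aq), the reaction quotient is Q = [I^-(aq)]^2·[Fe^2+(aq)].
Substituting the known concentrations and solving, log [Fe^2+(aq)] = 0.412 and [Fe^2+(aq)] = 2.6 M.

2.6 M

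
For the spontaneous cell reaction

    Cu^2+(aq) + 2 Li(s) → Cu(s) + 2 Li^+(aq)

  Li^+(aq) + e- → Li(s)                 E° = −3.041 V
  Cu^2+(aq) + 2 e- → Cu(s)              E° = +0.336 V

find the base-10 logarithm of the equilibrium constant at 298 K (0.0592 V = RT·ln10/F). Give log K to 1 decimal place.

log K = 114.1

The Cu²⁺/Cu couple is reduced (cathode); E°cell = +0.336 − (−3.041) = +3.377 V with n = 2.
At equilibrium E = 0, so log K = nE°cell / 0.0592 = (2)(+3.377) / 0.0592 = 114.1.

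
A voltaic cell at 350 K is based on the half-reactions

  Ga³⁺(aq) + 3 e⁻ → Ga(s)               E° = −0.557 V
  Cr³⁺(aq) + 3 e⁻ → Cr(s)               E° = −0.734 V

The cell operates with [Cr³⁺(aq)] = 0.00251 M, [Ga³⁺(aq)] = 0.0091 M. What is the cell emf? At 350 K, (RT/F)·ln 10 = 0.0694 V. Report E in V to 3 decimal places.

Since E°(Ga³⁺/Ga) > E°(Cr³⁺/Cr), Ga³⁺/Ga serves as the cathode.
The standard potential is −0.557 − (−0.734) = +0.177 V and the balanced reaction transfers n = 3 electrons.
Balancing gives Ga³⁺(aq) + Cr(s) → Ga(s) + Cr³⁺(aq); hence Q = [Cr³⁺(aq)] / [Ga³⁺(aq)] = 0.276 (log Q = −0.559).
E = E° − (0.0694/n)·log Q = +0.177 − (0.0694/3)(−0.559) = +0.190 V.

+0.190 V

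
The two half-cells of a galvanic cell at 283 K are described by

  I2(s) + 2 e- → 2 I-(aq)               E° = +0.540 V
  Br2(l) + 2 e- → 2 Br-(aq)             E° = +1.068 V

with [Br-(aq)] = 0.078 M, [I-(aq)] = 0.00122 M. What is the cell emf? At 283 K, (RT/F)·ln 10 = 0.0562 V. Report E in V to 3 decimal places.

Br₂/Br⁻ is reduced (cathode, E° = +1.068 V) and I₂/I⁻ is oxidized (anode).
E°cell = +1.068 − (+0.540) = +0.528 V, with n = 2 electrons transferred.
The balanced reaction is Br2(l) + 2 I-(aq) → 2 Br-(aq) + I2(s), so Q = [Br-(aq)]^2 / [I-(aq)]^2 = 4.09×10^3 and log Q = 3.611.
Applying E = E° − (RT ln10/nF)·log Q gives +0.528 − (0.0562/2)(3.611) = +0.427 V.

+0.427 V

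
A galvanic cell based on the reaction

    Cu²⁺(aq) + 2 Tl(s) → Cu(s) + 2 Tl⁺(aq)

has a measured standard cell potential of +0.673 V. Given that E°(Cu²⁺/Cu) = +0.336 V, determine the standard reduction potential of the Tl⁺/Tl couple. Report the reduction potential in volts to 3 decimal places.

−0.337 V

In the reaction as written the Cu²⁺/Cu couple is reduced (cathode) and Tl⁺/Tl is oxidized (anode), so E°cell = E°(Cu²⁺/Cu) − E°(Tl⁺/Tl).
E°(Tl⁺/Tl) = E°(cathode) − E°cell = +0.336 − (+0.673) = −0.337 V.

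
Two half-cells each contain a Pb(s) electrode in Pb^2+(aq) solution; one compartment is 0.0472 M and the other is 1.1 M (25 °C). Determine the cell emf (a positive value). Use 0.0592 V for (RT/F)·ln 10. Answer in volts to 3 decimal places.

0.040 V

For a concentration cell E°cell = 0, since both electrodes use the same couple.
The compartment with the higher Pb^2+(aq) concentration (1.1 M) acts as the cathode; ions are reduced there and produced at the dilute (0.0472 M) anode.
With n = 2, Ecell = −(0.0592/2)·log([dilute]/[conc]) = −(0.0592/2)·log(0.0472/1.1) = +0.040 V.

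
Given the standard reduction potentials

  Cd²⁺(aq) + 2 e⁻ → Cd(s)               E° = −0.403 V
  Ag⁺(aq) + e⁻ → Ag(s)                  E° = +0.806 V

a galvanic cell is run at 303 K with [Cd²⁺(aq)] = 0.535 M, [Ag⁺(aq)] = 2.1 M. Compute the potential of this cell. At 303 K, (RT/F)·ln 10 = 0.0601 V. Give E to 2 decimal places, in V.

Since E°(Ag⁺/Ag) > E°(Cd²⁺/Cd), Ag⁺/Ag serves as the cathode.
E°cell = +0.806 − (−0.403) = +1.209 V, with n = 2 electrons transferred.
For the overall reaction 2 Ag⁺(aq) + Cd(s) → 2 Ag(s) + Cd²⁺(aq), Q = [Cd²⁺(aq)] / [Ag⁺(aq)]^2 = 0.121, giving log Q = −0.916.
E = E° − (0.0601/n)·log Q = +1.209 − (0.0601/2)(−0.916) = +1.24 V.

+1.24 V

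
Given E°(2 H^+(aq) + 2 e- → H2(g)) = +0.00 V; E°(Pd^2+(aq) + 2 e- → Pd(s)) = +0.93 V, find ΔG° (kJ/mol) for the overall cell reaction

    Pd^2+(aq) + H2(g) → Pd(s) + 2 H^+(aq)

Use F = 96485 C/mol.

−179 kJ/mol

In the reaction as written Pd^2+(aq) is reduced, so the Pd²⁺/Pd couple is the cathode and 2H⁺/H₂ is the anode.
E°cell = +0.93 − (+0.00) = +0.93 V; balancing electrons gives n = 2.
ΔG° = −nFE°cell = −(2)(96485)(+0.93) J/mol = −179 kJ/mol.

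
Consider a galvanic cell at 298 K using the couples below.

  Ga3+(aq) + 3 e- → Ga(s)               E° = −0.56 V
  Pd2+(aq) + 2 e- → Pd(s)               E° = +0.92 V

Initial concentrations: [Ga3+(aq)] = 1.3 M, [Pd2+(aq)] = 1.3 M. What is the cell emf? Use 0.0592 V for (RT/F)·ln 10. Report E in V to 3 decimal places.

Pd²⁺/Pd is reduced (cathode, E° = +0.92 V) and Ga³⁺/Ga is oxidized (anode).
E°cell = +0.92 − (−0.56) = +1.48 V, with n = 6 electrons transferred.
Balancing gives 3 Pd2+(aq) + 2 Ga(s) → 3 Pd(s) + 2 Ga3+(aq); hence Q = [Ga3+(aq)]^2 / [Pd2+(aq)]^3 = 0.769 (log Q = −0.114).
E = E° − (0.0592/n)·log Q = +1.48 − (0.0592/6)(−0.114) = +1.481 V.

+1.481 V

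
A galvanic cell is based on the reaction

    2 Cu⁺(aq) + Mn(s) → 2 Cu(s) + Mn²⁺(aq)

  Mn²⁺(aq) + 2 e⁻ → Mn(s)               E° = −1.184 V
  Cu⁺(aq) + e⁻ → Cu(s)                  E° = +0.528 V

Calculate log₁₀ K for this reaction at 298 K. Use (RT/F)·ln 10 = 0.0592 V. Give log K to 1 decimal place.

log K = 57.8

The Cu⁺/Cu couple is reduced (cathode); E°cell = +0.528 − (−1.184) = +1.712 V with n = 2.
At equilibrium E = 0, so log K = nE°cell / 0.0592 = (2)(+1.712) / 0.0592 = 57.8.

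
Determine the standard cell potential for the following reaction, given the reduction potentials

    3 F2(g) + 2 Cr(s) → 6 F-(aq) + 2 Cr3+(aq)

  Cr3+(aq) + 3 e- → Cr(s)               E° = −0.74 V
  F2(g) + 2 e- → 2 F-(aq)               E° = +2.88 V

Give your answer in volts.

+3.62 V

In the reaction as written, F2(g) is reduced (cathode) and Cr3+(aq) is produced by oxidation at the anode.
E°cell = E°(cathode) − E°(anode) = +2.88 − (−0.74) = +3.62 V.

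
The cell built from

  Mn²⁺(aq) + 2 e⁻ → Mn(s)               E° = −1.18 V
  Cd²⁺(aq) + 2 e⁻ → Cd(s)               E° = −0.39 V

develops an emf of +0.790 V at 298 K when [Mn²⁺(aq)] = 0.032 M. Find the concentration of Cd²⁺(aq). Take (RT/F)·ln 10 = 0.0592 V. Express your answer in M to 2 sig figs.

The Cd²⁺/Cd couple has the larger reduction potential, so it is the cathode: E°cell = −0.39 − (−1.18) = +0.79 V and n = 2.
Since E = E° − (0.0592/n)·log Q, log Q = n(E° − E)/0.0592 = 0.000.
For Cd²⁺(aq) + Mn(s) → Cd(s) + Mn²⁺(aq), the reaction quotient is Q = [Mn²⁺(aq)] / [Cd²⁺(aq)].
Isolating [Cd²⁺(aq)] in Q = 10^{0.000} yields log [Cd²⁺(aq)] = −1.495, i.e. 0.032 M.

0.032 M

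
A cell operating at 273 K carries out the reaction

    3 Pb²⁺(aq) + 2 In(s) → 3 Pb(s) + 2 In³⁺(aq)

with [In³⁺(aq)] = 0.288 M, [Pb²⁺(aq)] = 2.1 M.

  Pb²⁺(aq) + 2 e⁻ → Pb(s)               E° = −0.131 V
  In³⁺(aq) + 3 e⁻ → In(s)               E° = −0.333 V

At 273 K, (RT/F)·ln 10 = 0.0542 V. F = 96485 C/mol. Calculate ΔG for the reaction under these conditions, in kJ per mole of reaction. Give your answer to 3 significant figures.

−128 kJ/mol

With Pb²⁺/Pb reduced at the cathode, E°cell = −0.131 − (−0.333) = +0.202 V and n = 6.
Q = [In³⁺(aq)]^2 / [Pb²⁺(aq)]^3 = 0.00896, so log Q = −2.048 and E = +0.202 − (0.0542/6)(−2.048) = +0.2205 V.
Finally ΔG = −nFE = −(6)(96485 C/mol)(+0.2205 V) = −128 kJ/mol.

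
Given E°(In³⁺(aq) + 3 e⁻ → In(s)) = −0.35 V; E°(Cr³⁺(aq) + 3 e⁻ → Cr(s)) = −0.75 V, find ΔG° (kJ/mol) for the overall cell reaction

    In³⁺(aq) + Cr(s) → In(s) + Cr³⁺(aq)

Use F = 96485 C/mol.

In the reaction as written In³⁺(aq) is reduced, so the In³⁺/In couple is the cathode and Cr³⁺/Cr is the anode.
E°cell = −0.35 − (−0.75) = +0.40 V; balancing electrons gives n = 3.
ΔG° = −nFE°cell = −(3)(96485)(+0.40) J/mol = −116 kJ/mol.

−116 kJ/mol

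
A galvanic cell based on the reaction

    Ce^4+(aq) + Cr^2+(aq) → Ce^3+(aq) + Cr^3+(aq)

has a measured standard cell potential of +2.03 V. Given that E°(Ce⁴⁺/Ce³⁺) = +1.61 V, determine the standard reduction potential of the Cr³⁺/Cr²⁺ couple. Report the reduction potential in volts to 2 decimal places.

−0.42 V

In the reaction as written the Ce⁴⁺/Ce³⁺ couple is reduced (cathode) and Cr³⁺/Cr²⁺ is oxidized (anode), so E°cell = E°(Ce⁴⁺/Ce³⁺) − E°(Cr³⁺/Cr²⁺).
E°(Cr³⁺/Cr²⁺) = E°(cathode) − E°cell = +1.61 − (+2.03) = −0.42 V.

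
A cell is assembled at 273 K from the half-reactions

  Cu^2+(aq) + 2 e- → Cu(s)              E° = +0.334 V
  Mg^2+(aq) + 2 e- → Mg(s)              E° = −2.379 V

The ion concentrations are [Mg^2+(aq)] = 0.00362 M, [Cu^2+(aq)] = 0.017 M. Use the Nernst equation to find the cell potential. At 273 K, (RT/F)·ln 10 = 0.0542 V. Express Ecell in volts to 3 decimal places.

Since E°(Cu²⁺/Cu) > E°(Mg²⁺/Mg), Cu²⁺/Cu serves as the cathode.
E°cell = +0.334 − (−2.379) = +2.713 V, with n = 2 electrons transferred.
The balanced reaction is Cu^2+(aq) + Mg(s) → Cu(s) + Mg^2+(aq), so Q = [Mg^2+(aq)] / [Cu^2+(aq)] = 0.213 and log Q = −0.672.
E = E° − (0.0542/n)·log Q = +2.713 − (0.0542/2)(−0.672) = +2.731 V.

+2.731 V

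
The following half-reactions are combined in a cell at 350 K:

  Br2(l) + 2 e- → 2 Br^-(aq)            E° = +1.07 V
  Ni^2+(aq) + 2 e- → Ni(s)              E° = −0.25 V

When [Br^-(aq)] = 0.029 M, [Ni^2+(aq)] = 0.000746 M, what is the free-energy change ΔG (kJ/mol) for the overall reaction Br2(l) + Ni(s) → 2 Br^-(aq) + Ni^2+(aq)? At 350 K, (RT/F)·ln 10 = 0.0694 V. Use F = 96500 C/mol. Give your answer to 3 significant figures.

With Br₂/Br⁻ reduced at the cathode, E°cell = +1.07 − (−0.25) = +1.32 V and n = 2.
Here Q = [Br^-(aq)]^2·[Ni^2+(aq)] = 6.27×10^−7 (log Q = −6.202), giving E = +1.32 − (0.0694/2)·(−6.202) = +1.5352 V.
Then ΔG = −nFE = −2 × 96500 × +1.5352 J/mol = −296 kJ/mol.

−296 kJ/mol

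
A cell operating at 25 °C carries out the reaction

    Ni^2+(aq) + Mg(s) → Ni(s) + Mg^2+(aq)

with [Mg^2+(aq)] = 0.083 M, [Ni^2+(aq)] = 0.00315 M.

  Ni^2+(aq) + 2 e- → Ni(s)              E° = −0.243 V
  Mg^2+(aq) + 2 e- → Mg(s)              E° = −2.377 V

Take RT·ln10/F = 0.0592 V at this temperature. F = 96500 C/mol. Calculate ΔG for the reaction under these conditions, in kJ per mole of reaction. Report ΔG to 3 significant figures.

The standard cell potential is −0.243 − (−2.377) = +2.134 V, with n = 2 electrons in the balanced equation.
The reaction quotient is [Mg^2+(aq)] / [Ni^2+(aq)] = 26.3; by Nernst, E = +2.134 − (0.0592/2)(1.421) = +2.0919 V.
Then ΔG = −nFE = −2 × 96500 × +2.0919 J/mol = −404 kJ/mol.

−404 kJ/mol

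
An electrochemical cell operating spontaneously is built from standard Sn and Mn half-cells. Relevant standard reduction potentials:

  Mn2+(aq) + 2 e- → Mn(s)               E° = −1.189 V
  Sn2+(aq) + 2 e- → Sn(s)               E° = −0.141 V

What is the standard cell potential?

+1.048 V

The Sn²⁺/Sn couple has the higher E°, so Sn ion is reduced (cathode) and Mn is oxidized (anode).
E°cell = E°(cathode) − E°(anode) = −0.141 − (−1.189) = +1.048 V.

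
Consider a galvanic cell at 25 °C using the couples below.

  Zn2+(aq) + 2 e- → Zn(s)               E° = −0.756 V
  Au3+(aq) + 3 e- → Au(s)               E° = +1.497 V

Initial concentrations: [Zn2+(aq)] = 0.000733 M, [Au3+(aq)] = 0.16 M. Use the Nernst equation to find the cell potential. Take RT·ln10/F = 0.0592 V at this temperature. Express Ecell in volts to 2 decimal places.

Au³⁺/Au is reduced (cathode, E° = +1.497 V) and Zn²⁺/Zn is oxidized (anode).
E°cell = E°cat − E°an = +1.497 − (−0.756) = +2.253 V; n = 6.
For the overall reaction 2 Au3+(aq) + 3 Zn(s) → 2 Au(s) + 3 Zn2+(aq), Q = [Zn2+(aq)]^3 / [Au3+(aq)]^2 = 1.54×10^−8, giving log Q = −7.813.
Applying E = E° − (RT ln10/nF)·log Q gives +2.253 − (0.0592/6)(−7.813) = +2.33 V.

+2.33 V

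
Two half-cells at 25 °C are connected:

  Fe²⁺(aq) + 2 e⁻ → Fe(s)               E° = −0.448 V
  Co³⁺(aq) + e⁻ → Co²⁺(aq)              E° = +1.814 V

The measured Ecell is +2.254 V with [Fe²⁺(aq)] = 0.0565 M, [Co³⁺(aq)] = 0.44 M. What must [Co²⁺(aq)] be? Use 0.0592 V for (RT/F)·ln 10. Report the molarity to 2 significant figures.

Co³⁺/Co²⁺ is the cathode (higher E°); E°cell = +1.814 − (−0.448) = +2.262 V with n = 2.
Rearranging E = E° − (0.0592/n)·log Q gives log Q = 2(+2.262 − (+2.254))/0.0592 = 0.270.
For 2 Co³⁺(aq) + Fe(s) → 2 Co²⁺(aq) + Fe²⁺(aq), the reaction quotient is Q = ([Co²⁺(aq)]^2·[Fe²⁺(aq)]) / [Co³⁺(aq)]^2.
Solving for the unknown gives log [Co²⁺(aq)] = 0.402, so [Co²⁺(aq)] ≈ 2.5 M.

2.5 M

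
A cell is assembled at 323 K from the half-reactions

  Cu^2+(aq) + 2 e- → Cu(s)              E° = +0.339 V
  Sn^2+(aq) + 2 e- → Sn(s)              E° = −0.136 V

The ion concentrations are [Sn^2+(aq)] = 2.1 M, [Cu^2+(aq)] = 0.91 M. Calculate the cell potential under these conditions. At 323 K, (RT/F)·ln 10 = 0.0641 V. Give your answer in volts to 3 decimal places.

Since E°(Cu²⁺/Cu) > E°(Sn²⁺/Sn), Cu²⁺/Cu serves as the cathode.
The standard potential is +0.339 − (−0.136) = +0.475 V and the balanced reaction transfers n = 2 electrons.
The balanced reaction is Cu^2+(aq) + Sn(s) → Cu(s) + Sn^2+(aq), so Q = [Sn^2+(aq)] / [Cu^2+(aq)] = 2.31 and log Q = 0.363.
Applying E = E° − (RT ln10/nF)·log Q gives +0.475 − (0.0641/2)(0.363) = +0.463 V.

+0.463 V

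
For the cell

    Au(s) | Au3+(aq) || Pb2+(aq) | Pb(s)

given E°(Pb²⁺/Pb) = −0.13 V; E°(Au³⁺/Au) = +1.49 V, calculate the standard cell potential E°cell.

−1.62 V

By convention the left-hand electrode in cell notation is the anode (oxidation) and the right-hand electrode is the cathode (reduction).
E°cell = E°(right) − E°(left) = −0.13 − (+1.49) = −1.62 V.
The negative sign shows that, as written, the cell would require an external voltage to drive the reaction.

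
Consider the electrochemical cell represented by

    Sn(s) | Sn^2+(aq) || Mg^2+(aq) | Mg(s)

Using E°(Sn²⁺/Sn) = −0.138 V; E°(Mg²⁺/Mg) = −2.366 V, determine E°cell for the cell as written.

−2.228 V

By convention the left-hand electrode in cell notation is the anode (oxidation) and the right-hand electrode is the cathode (reduction).
E°cell = E°(right) − E°(left) = −2.366 − (−0.138) = −2.228 V.
The negative sign shows that, as written, the cell would require an external voltage to drive the reaction.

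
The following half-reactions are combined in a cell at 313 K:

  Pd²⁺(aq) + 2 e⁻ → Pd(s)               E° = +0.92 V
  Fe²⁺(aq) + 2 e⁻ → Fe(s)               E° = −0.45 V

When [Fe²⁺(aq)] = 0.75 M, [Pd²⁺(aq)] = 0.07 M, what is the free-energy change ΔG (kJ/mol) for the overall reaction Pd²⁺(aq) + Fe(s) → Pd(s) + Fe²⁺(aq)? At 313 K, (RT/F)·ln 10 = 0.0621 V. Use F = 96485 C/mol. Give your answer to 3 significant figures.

With Pd²⁺/Pd reduced at the cathode, E°cell = +0.92 − (−0.45) = +1.37 V and n = 2.
Here Q = [Fe²⁺(aq)] / [Pd²⁺(aq)] = 10.7 (log Q = 1.030), giving E = +1.37 − (0.0621/2)·(1.030) = +1.3380 V.
ΔG = −nFE = −(2)(96485)(+1.3380) J/mol = −258 kJ/mol.

−258 kJ/mol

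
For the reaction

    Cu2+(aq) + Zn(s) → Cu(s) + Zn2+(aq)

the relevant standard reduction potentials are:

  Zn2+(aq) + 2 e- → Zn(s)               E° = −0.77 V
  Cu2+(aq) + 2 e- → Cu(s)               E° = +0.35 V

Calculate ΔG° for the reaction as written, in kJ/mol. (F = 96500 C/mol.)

−216 kJ/mol

In the reaction as written Cu2+(aq) is reduced, so the Cu²⁺/Cu couple is the cathode and Zn²⁺/Zn is the anode.
E°cell = +0.35 − (−0.77) = +1.12 V; balancing electrons gives n = 2.
ΔG° = −nFE°cell = −(2)(96500)(+1.12) J/mol = −216 kJ/mol.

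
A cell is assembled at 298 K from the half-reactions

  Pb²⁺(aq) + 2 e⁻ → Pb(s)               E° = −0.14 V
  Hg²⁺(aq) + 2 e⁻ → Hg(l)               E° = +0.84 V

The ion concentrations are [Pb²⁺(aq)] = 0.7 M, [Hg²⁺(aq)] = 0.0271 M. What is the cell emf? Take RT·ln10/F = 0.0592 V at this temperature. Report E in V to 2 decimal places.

The Hg²⁺/Hg couple has the more positive E°, so it is the cathode; Pb²⁺/Pb is the anode.
The standard potential is +0.84 − (−0.14) = +0.98 V and the balanced reaction transfers n = 2 electrons.
The balanced reaction is Hg²⁺(aq) + Pb(s) → Hg(l) + Pb²⁺(aq), so Q = [Pb²⁺(aq)] / [Hg²⁺(aq)] = 25.8 and log Q = 1.412.
By the Nernst equation, E = +0.98 − (0.0592/2)·(1.412) = +0.94 V.

+0.94 V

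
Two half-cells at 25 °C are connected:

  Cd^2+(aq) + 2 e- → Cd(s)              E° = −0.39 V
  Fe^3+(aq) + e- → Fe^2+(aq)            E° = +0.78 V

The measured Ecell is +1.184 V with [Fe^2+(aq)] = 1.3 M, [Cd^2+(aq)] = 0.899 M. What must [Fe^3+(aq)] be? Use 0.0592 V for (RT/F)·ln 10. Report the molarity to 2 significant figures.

2.1 M

Fe³⁺/Fe²⁺ is the cathode (higher E°); E°cell = +0.78 − (−0.39) = +1.17 V with n = 2.
Rearranging E = E° − (0.0592/n)·log Q gives log Q = 2(+1.17 − (+1.184))/0.0592 = −0.473.
Balancing electrons gives 2 Fe^3+(aq) + Cd(s) → 2 Fe^2+(aq) + Cd^2+(aq); thus Q = ([Fe^2+(aq)]^2·[Cd^2+(aq)]) / [Fe^3+(aq)]^2.
Isolating [Fe^3+(aq)] in Q = 10^{−0.473} yields log [Fe^3+(aq)] = 0.327, i.e. 2.1 M.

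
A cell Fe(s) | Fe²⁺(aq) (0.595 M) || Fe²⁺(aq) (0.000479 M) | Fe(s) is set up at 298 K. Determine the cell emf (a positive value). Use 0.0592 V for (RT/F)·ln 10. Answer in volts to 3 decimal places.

For a concentration cell E°cell = 0, since both electrodes use the same couple.
The compartment with the higher Fe²⁺(aq) concentration (0.595 M) acts as the cathode; ions are reduced there and produced at the dilute (0.000479 M) anode.
With n = 2, Ecell = −(0.0592/2)·log([dilute]/[conc]) = −(0.0592/2)·log(0.000479/0.595) = +0.092 V.

0.092 V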